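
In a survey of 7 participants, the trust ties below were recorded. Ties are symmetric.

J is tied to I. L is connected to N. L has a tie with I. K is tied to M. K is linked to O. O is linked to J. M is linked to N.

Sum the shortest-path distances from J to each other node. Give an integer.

12

Distances from J: I:1, K:2, L:2, M:3, N:3, O:1.
Sum = 1 + 2 + 2 + 3 + 3 + 1 = 12.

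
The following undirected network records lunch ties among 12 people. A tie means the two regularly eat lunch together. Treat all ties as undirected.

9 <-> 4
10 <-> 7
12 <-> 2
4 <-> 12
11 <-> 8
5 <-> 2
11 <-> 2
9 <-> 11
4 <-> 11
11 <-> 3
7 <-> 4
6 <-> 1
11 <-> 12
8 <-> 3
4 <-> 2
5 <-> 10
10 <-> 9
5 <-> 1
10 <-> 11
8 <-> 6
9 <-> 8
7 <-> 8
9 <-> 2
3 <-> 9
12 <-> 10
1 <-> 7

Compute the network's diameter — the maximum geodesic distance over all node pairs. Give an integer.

Eccentricity of each node (its greatest distance to any other): 1:3, 2:3, 3:3, 4:3, 5:3, 6:3, 7:2, 8:3, 9:3, 10:3, 11:3, 12:3.
The maximum eccentricity is 3, realized for instance by the pair 1–9 via 1 – 7 – 4 – 9. So the diameter is 3.

3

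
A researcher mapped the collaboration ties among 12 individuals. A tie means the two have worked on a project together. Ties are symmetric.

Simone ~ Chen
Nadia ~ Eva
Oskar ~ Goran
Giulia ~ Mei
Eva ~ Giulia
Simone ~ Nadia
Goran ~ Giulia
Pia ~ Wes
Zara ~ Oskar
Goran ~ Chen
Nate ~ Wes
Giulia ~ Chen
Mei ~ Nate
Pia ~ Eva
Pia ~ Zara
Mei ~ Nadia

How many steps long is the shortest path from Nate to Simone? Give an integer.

One shortest route is Nate – Mei – Nadia – Simone, which uses 3 edges, and at distance 2 from Nate we only reach {Giulia, Nadia, Pia}, which does not include Simone. So d(Nate,Simone) = 3.

3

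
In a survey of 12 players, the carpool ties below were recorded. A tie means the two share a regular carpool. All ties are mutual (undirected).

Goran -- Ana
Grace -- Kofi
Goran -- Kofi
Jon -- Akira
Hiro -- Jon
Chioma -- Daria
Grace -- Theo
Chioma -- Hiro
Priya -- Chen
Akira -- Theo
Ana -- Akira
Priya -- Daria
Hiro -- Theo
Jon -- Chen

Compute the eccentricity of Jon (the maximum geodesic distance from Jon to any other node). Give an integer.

Distances from Jon: Akira:1, Ana:2, Chen:1, Chioma:2, Daria:3, Goran:3, Grace:3, Hiro:1, Kofi:4, Priya:2, Theo:2.
The largest is 4 (to Kofi), so the eccentricity of Jon is 4.

4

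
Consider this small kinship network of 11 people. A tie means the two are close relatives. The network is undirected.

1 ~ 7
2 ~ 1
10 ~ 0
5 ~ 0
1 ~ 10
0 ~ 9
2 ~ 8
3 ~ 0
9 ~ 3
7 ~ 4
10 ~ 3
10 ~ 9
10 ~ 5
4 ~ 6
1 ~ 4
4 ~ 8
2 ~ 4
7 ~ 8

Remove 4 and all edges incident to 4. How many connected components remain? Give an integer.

Without 4, the remaining ties split the others into: {0, 1, 2, 3, 5, 7, 8, 9, 10}; {6}.
That's 2 separate components.

2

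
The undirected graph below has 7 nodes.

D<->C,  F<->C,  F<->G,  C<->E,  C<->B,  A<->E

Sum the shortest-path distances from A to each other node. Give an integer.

Distances from A: B:3, C:2, D:3, E:1, F:3, G:4.
Sum = 3 + 2 + 3 + 1 + 3 + 4 = 16.

16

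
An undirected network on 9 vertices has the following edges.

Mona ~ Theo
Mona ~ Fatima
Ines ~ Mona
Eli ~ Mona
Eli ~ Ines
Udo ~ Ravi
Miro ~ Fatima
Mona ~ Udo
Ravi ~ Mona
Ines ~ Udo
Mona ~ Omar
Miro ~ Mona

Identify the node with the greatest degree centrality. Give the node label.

Degrees — Eli:2, Fatima:2, Ines:3, Miro:2, Mona:8, Omar:1, Ravi:2, Theo:1, Udo:3.
The maximum is 8, attained only by Mona.

Mona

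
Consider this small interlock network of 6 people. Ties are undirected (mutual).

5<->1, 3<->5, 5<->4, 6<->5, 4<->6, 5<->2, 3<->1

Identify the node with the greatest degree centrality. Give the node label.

5

Degrees — 1:2, 2:1, 3:2, 4:2, 5:5, 6:2.
The maximum is 5, attained only by 5.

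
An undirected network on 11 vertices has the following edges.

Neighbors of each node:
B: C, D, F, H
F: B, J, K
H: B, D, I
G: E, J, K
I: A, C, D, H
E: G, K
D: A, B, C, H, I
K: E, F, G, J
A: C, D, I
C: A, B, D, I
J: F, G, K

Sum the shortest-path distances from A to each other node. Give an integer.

Distances from A: B:2, C:1, D:1, E:5, F:3, G:5, H:2, I:1, J:4, K:4.
Sum = 2 + 1 + 1 + 5 + 3 + 5 + 2 + 1 + 4 + 4 = 28.

28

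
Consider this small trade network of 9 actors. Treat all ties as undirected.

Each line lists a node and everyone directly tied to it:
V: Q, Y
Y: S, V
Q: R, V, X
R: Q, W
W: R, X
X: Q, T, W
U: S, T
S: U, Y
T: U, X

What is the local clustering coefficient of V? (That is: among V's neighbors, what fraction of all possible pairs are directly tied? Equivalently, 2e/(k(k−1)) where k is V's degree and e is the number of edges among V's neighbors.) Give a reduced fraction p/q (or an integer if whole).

V's neighbors: Q and Y (k = 2).
Possible neighbor pairs: C(2,2) = 1. Edges among them: none → e = 0.
Clustering(V) = 0/1.

0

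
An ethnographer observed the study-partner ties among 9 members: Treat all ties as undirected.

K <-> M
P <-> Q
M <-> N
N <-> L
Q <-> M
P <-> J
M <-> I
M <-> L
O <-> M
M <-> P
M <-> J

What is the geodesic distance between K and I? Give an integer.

2

One shortest route is K – M – I, which uses 2 edges, and K and I are not directly tied, so nothing shorter exists. So d(K,I) = 2.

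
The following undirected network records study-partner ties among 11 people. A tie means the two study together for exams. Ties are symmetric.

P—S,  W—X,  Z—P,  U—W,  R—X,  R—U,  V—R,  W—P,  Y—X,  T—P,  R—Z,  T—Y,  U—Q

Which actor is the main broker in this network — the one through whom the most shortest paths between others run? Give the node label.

P

Unnormalized betweenness of each node: P:31/2, Q:0, R:29/2, S:0, T:5/2, U:10, V:0, W:10, X:15/2, Y:2, Z:5.
P has the largest value, 31/2, making it the main broker — the node through which the most shortest paths run.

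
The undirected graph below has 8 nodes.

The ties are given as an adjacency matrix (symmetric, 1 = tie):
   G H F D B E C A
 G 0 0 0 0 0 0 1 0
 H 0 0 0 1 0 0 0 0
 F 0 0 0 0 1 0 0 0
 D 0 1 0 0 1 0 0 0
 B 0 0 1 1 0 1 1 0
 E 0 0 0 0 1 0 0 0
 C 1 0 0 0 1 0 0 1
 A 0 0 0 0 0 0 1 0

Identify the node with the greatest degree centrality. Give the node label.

Degrees — A:1, B:4, C:3, D:2, E:1, F:1, G:1, H:1.
The maximum is 4, attained only by B.

B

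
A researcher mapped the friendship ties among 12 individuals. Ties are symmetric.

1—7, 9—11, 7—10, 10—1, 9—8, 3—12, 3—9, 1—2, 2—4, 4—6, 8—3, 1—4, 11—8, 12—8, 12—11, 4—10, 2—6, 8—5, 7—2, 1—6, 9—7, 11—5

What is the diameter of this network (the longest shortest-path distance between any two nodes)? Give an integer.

5

Eccentricity of each node (its greatest distance to any other): 1:4, 2:4, 3:4, 4:5, 5:5, 6:5, 7:3, 8:4, 9:3, 10:4, 11:4, 12:5.
The maximum eccentricity is 5, realized for instance by the pair 6–12 via 6 – 1 – 7 – 9 – 3 – 12. So the diameter is 5.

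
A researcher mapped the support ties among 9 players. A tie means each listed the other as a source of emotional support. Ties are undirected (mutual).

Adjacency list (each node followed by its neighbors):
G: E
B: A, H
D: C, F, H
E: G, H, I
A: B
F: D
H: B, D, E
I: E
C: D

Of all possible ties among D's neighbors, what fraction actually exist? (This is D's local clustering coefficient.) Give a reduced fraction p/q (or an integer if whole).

D's neighbors: C, F, and H (k = 3).
Possible neighbor pairs: C(3,2) = 3. Edges among them: none → e = 0.
Clustering(D) = 0/3 = 0.

0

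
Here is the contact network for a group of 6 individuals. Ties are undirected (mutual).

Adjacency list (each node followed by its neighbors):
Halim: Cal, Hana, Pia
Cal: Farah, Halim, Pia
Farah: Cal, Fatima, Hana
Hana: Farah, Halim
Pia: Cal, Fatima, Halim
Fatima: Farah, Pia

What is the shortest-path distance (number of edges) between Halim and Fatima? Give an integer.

One shortest route is Halim – Pia – Fatima, which uses 2 edges, and Halim and Fatima are not directly tied, so nothing shorter exists. So d(Halim,Fatima) = 2.

2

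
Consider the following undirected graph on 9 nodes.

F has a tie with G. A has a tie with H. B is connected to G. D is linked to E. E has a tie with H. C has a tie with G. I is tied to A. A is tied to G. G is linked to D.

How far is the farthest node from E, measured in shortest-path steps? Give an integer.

3

Distances from E: A:2, B:3, C:3, D:1, F:3, G:2, H:1, I:3.
The largest is 3 (to I, F, C, and B), so the eccentricity of E is 3.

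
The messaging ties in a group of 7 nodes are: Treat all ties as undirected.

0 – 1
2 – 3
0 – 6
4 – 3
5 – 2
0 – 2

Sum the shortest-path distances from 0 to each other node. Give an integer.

10

Distances from 0: 1:1, 2:1, 3:2, 4:3, 5:2, 6:1.
Sum = 1 + 1 + 2 + 3 + 2 + 1 = 10.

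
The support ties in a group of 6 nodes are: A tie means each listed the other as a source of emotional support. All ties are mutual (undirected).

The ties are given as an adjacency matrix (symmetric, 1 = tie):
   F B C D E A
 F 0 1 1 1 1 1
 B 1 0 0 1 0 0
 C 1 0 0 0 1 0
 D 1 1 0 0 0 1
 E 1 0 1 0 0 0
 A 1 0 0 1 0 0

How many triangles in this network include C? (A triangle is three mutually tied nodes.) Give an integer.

1

C's neighbors: E and F.
Neighbor pairs that are themselves tied: C–E–F. Each forms one triangle with C, for 1 in total.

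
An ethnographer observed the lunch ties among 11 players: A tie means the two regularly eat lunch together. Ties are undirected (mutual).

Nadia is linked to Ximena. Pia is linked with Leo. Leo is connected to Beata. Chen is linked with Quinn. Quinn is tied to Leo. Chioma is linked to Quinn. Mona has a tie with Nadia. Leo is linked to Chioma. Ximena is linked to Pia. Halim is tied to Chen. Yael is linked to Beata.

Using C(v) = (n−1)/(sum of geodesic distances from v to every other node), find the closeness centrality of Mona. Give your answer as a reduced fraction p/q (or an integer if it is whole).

5/22

Distances from Mona: Beata:5, Chen:6, Chioma:5, Halim:7, Leo:4, Nadia:1, Pia:3, Quinn:5, Ximena:2, Yael:6. Sum = 44.
n = 11, so closeness = 10/44 = 5/22.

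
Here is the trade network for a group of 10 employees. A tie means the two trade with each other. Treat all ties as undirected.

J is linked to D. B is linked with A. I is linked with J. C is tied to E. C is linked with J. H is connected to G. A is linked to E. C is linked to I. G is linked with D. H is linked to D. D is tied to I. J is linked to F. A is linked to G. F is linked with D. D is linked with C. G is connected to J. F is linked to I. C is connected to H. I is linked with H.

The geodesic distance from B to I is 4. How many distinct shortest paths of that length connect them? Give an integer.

The shortest distance is 4. The length-4 paths are: B–A–E–C–I; B–A–G–D–I; B–A–G–J–I; B–A–G–H–I.
That gives 4 distinct shortest paths.

4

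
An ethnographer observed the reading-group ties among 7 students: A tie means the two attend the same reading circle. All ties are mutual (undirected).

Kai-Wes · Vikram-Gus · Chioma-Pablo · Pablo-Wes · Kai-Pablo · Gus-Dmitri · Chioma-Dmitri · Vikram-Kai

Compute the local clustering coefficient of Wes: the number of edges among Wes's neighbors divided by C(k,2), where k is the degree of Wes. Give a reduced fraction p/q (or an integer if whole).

1

Wes's neighbors: Kai and Pablo (k = 2).
Possible neighbor pairs: C(2,2) = 1. Edges among them: Kai–Pablo → e = 1.
Clustering(Wes) = 1/1.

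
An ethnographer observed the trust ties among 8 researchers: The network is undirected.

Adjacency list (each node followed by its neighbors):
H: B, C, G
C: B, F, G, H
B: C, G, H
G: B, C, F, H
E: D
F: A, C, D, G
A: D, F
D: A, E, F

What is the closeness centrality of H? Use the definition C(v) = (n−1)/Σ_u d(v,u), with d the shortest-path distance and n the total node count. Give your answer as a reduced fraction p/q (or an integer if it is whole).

7/15

Distances from H: A:3, B:1, C:1, D:3, E:4, F:2, G:1. Sum = 15.
n = 8, so closeness = 7/15.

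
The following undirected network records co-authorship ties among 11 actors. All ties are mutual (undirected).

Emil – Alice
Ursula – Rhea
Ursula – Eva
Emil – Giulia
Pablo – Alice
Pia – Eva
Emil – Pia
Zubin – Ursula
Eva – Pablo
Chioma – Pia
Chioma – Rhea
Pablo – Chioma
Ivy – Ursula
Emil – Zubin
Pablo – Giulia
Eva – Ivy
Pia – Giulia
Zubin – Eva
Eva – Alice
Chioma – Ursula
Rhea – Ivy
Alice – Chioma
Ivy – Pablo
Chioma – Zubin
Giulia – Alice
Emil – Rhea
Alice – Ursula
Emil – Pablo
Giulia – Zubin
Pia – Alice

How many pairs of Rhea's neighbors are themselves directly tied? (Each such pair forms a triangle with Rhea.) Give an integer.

Rhea's neighbors: Chioma, Emil, Ivy, and Ursula.
Neighbor pairs that are themselves tied: Rhea–Chioma–Ursula; Rhea–Ivy–Ursula. Each forms one triangle with Rhea, for 2 in total.

2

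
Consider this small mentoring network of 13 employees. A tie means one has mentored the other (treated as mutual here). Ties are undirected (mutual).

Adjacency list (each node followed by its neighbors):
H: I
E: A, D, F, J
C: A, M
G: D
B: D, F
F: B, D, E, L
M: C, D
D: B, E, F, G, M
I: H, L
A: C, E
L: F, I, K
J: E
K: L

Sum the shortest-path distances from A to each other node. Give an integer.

32

Distances from A: B:3, C:1, D:2, E:1, F:2, G:3, H:5, I:4, J:2, K:4, L:3, M:2.
Sum = 3 + 1 + 2 + 1 + 2 + 3 + 5 + 4 + 2 + 4 + 3 + 2 = 32.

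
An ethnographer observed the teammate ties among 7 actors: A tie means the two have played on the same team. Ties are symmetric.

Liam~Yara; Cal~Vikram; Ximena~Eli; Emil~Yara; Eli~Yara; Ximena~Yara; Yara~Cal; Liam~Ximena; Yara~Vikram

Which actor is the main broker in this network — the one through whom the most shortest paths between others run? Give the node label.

Yara

Unnormalized betweenness of each node: Cal:0, Eli:0, Emil:0, Liam:0, Vikram:0, Ximena:1/2, Yara:23/2.
Yara has the largest value, 23/2, making it the main broker — the node through which the most shortest paths run.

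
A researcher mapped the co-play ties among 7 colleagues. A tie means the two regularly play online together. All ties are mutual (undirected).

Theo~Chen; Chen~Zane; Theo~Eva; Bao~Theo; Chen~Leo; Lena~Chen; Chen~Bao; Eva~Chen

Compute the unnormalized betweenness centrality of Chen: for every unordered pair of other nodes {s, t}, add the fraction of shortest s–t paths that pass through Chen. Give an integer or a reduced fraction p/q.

Pairs whose geodesics pass through Chen — Bao–Eva: 1/2; Bao–Lena: 1; Bao–Leo: 1; Bao–Zane: 1; Eva–Lena: 1; Eva–Leo: 1; Eva–Zane: 1; Lena–Leo: 1; Lena–Theo: 1; Lena–Zane: 1; Leo–Theo: 1; Leo–Zane: 1; Theo–Zane: 1.
All other pairs contribute 0.
Summing the contributions gives betweenness(Chen) = 25/2.

25/2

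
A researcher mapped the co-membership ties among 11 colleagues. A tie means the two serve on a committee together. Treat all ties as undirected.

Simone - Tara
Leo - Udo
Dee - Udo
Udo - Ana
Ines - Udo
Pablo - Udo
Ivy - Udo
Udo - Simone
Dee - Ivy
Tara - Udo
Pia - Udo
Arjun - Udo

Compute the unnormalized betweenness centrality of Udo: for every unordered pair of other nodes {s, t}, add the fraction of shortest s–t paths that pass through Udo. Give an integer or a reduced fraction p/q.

Pairs whose geodesics pass through Udo — Arjun–Ines: 1; Arjun–Pia: 1; Arjun–Ana: 1; Arjun–Pablo: 1; Arjun–Leo: 1; Arjun–Tara: 1; Arjun–Simone: 1; Arjun–Ivy: 1; Arjun–Dee: 1; Ines–Pia: 1; Ines–Ana: 1; Ines–Pablo: 1; Ines–Leo: 1; Ines–Tara: 1 … (+29 more pairs).
All other pairs contribute 0.
Summing the contributions gives betweenness(Udo) = 43.

43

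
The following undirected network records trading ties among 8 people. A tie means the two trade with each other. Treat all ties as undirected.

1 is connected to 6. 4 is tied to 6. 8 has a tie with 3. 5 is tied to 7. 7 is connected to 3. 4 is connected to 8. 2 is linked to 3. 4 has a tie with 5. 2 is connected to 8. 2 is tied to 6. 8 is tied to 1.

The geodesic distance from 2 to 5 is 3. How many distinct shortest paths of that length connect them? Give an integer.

3

The shortest distance is 3. The length-3 paths are: 2–8–4–5; 2–6–4–5; 2–3–7–5.
That gives 3 distinct shortest paths.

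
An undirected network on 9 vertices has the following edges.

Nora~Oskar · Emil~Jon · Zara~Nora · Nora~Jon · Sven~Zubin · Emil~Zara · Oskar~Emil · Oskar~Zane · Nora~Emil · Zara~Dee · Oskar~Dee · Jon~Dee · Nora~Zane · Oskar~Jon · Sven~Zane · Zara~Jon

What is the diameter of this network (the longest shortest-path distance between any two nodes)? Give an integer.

4

Eccentricity of each node (its greatest distance to any other): Dee:4, Emil:4, Jon:4, Nora:3, Oskar:3, Sven:3, Zane:2, Zara:4, Zubin:4.
The maximum eccentricity is 4, realized for instance by the pair Zara–Zubin via Zara – Nora – Zane – Sven – Zubin. So the diameter is 4.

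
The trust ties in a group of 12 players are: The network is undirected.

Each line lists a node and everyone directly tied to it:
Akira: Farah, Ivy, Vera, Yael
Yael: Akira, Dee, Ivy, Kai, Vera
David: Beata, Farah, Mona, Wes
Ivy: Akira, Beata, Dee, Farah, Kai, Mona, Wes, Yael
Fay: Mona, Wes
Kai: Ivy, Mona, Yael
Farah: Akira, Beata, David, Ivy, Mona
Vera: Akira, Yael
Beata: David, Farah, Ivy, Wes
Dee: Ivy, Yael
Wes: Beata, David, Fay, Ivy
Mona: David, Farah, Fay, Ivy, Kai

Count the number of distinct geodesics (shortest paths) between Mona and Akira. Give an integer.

2

The shortest distance is 2. The length-2 paths are: Mona–Ivy–Akira; Mona–Farah–Akira.
That gives 2 distinct shortest paths.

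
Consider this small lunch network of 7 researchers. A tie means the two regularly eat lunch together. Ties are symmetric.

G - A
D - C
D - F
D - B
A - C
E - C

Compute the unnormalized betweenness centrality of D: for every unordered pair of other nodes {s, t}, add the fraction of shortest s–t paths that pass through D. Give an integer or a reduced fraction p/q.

Pairs whose geodesics pass through D — G–B: 1; G–F: 1; B–E: 1; B–C: 1; B–A: 1; B–F: 1; E–F: 1; C–F: 1; A–F: 1.
All other pairs contribute 0.
Summing the contributions gives betweenness(D) = 9.

9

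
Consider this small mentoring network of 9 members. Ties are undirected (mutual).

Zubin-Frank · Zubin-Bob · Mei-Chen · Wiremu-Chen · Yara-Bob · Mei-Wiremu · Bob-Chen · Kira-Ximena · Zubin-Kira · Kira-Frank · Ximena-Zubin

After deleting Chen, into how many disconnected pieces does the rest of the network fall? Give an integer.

Without Chen, the remaining ties split the others into: {Bob, Frank, Kira, Ximena, Yara, Zubin}; {Mei, Wiremu}.
That's 2 separate components.

2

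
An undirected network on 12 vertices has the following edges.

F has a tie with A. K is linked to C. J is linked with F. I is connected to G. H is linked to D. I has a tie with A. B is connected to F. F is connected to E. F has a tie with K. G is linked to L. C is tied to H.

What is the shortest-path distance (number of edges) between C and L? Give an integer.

6

One shortest route is C – K – F – A – I – G – L, which uses 6 edges, and at distance 5 from C we only reach {G}, which does not include L. So d(C,L) = 6.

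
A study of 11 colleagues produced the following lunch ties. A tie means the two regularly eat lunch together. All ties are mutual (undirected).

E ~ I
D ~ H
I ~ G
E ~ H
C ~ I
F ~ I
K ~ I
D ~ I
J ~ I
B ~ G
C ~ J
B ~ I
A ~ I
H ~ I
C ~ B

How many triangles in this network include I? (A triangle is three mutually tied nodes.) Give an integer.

5

I's neighbors: A, B, C, D, E, F, G, H, J, and K.
Neighbor pairs that are themselves tied: I–B–C; I–B–G; I–C–J; I–D–H; I–E–H. Each forms one triangle with I, for 5 in total.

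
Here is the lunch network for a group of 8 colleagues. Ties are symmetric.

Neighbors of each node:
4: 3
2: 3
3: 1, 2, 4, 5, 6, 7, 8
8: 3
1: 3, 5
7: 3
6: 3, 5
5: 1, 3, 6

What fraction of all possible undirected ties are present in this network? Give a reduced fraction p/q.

9/28

There are 9 edges and 8 nodes, so the maximum possible is C(8,2) = 28.
Density = 9/28.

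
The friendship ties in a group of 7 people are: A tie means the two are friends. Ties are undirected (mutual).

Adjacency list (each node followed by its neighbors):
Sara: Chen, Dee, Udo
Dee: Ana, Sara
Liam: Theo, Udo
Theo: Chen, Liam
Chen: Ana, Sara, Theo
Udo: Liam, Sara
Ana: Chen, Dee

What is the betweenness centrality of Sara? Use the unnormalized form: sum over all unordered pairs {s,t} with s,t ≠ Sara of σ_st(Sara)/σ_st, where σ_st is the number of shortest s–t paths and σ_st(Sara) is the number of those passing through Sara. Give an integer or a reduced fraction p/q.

5

Pairs whose geodesics pass through Sara — Ana–Udo: 2/2; Chen–Udo: 1; Chen–Dee: 1/2; Theo–Dee: 1/2; Liam–Dee: 1; Udo–Dee: 1.
All other pairs contribute 0.
Summing the contributions gives betweenness(Sara) = 5.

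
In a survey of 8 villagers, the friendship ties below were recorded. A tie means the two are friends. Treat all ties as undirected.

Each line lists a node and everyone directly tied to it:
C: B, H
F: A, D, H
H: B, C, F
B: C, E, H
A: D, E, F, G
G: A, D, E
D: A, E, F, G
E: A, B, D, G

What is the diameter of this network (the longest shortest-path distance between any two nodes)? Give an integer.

Eccentricity of each node (its greatest distance to any other): A:3, B:2, C:3, D:3, E:2, F:2, G:3, H:3.
The maximum eccentricity is 3, realized for instance by the pair H–G via H – F – D – G. So the diameter is 3.

3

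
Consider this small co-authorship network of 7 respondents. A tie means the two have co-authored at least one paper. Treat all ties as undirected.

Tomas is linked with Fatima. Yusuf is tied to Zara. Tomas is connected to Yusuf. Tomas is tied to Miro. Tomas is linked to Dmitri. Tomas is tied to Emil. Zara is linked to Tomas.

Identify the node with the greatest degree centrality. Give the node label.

Tomas

Degrees — Dmitri:1, Emil:1, Fatima:1, Miro:1, Tomas:6, Yusuf:2, Zara:2.
The maximum is 6, attained only by Tomas.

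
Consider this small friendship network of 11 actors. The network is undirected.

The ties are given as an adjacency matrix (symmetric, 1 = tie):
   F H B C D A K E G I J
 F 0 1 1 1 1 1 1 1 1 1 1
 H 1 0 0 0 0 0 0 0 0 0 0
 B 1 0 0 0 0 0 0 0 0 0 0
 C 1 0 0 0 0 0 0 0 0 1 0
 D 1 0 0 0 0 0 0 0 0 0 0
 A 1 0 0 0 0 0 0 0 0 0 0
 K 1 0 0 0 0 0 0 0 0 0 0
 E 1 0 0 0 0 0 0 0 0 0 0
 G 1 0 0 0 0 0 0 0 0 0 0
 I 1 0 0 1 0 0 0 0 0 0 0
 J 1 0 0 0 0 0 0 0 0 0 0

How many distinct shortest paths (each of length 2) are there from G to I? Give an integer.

The shortest distance is 2, and the only length-2 path is G–F–I. So there is exactly 1 shortest path.

1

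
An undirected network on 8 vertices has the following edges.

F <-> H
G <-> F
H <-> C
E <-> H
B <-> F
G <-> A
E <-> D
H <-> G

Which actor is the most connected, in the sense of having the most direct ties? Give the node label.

H

Degrees — A:1, B:1, C:1, D:1, E:2, F:3, G:3, H:4.
The maximum is 4, attained only by H.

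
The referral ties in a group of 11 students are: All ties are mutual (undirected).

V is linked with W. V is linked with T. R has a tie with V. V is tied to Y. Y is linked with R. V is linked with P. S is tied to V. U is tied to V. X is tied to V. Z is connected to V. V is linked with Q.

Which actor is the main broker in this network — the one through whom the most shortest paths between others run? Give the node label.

V

Unnormalized betweenness of each node: P:0, Q:0, R:0, S:0, T:0, U:0, V:44, W:0, X:0, Y:0, Z:0.
V has the largest value, 44, making it the main broker — the node through which the most shortest paths run.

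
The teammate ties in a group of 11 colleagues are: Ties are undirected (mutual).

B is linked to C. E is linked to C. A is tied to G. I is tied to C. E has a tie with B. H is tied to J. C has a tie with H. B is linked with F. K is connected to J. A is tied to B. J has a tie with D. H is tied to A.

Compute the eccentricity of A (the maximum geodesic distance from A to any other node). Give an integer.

3

Distances from A: B:1, C:2, D:3, E:2, F:2, G:1, H:1, I:3, J:2, K:3.
The largest is 3 (to I, D, and K), so the eccentricity of A is 3.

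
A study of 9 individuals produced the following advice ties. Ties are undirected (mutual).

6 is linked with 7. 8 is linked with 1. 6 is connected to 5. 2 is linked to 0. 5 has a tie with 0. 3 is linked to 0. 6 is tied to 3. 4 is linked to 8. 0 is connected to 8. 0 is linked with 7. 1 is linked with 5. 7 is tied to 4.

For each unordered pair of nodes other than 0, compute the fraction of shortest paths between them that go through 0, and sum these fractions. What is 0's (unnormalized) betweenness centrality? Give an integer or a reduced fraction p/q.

Pairs whose geodesics pass through 0 — 2–7: 1; 2–1: 2/2; 2–6: 3/3; 2–5: 1; 2–3: 1; 2–8: 1; 2–4: 2/2; 7–1: 2/4; 7–5: 1/2; 7–3: 1/2; 7–8: 1/2; 1–3: 2/3; 6–8: 3/5; 5–3: 1/2 … (+4 more pairs).
All other pairs contribute 0.
Summing the contributions gives betweenness(0) = 403/30.

403/30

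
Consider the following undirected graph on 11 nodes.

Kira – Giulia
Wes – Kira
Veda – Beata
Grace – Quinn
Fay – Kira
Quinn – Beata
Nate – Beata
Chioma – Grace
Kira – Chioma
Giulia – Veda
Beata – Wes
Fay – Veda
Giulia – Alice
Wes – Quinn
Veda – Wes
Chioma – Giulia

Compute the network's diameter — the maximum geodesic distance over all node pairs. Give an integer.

Eccentricity of each node (its greatest distance to any other): Alice:4, Beata:3, Chioma:4, Fay:3, Giulia:3, Grace:3, Kira:3, Nate:4, Quinn:4, Veda:3, Wes:3.
The maximum eccentricity is 4, realized for instance by the pair Alice–Nate via Alice – Giulia – Veda – Beata – Nate. So the diameter is 4.

4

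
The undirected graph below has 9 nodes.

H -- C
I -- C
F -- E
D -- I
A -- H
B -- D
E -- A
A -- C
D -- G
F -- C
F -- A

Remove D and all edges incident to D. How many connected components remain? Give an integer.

Without D, the remaining ties split the others into: {A, C, E, F, H, I}; {G}; {B}.
That's 3 separate components.

3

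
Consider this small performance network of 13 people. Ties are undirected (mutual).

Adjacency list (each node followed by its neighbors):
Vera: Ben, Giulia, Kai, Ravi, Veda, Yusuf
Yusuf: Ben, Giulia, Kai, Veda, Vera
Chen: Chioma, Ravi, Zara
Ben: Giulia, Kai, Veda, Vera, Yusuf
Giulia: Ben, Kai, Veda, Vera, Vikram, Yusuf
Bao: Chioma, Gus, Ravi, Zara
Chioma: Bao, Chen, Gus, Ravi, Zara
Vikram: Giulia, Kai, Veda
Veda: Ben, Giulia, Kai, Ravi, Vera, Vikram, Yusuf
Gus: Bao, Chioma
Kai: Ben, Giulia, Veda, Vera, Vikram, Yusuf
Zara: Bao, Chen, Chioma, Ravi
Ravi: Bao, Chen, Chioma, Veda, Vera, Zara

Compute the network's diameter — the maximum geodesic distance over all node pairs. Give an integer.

4

Eccentricity of each node (its greatest distance to any other): Bao:3, Ben:4, Chen:3, Chioma:3, Giulia:4, Gus:4, Kai:4, Ravi:2, Veda:3, Vera:3, Vikram:4, Yusuf:4, Zara:3.
The maximum eccentricity is 4, realized for instance by the pair Gus–Kai via Gus – Bao – Ravi – Vera – Kai. So the diameter is 4.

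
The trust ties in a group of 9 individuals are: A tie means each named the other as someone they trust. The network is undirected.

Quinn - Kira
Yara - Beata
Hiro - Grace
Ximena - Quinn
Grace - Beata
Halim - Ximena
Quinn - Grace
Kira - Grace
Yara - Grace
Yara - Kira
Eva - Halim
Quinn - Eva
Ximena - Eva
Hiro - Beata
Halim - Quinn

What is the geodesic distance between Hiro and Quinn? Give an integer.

One shortest route is Hiro – Grace – Quinn, which uses 2 edges, and Hiro and Quinn are not directly tied, so nothing shorter exists. So d(Hiro,Quinn) = 2.

2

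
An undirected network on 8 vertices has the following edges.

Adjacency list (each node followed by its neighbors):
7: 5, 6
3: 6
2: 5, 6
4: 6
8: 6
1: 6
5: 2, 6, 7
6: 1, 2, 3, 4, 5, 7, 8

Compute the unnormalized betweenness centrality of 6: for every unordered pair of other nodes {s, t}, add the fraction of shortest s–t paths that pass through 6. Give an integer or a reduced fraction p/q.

37/2

Pairs whose geodesics pass through 6 — 5–3: 1; 5–4: 1; 5–1: 1; 5–8: 1; 3–7: 1; 3–4: 1; 3–1: 1; 3–8: 1; 3–2: 1; 7–4: 1; 7–1: 1; 7–8: 1; 7–2: 1/2; 4–1: 1 … (+5 more pairs).
All other pairs contribute 0.
Summing the contributions gives betweenness(6) = 37/2.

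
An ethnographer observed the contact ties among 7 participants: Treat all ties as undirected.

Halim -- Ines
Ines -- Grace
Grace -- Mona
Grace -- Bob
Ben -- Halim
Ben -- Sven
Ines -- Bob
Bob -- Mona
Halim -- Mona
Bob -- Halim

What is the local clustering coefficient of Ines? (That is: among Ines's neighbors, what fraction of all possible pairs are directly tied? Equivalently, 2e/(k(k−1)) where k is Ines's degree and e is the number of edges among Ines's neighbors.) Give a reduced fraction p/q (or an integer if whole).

Ines's neighbors: Bob, Grace, and Halim (k = 3).
Possible neighbor pairs: C(3,2) = 3. Edges among them: Bob–Grace, Bob–Halim → e = 2.
Clustering(Ines) = 2/3.

2/3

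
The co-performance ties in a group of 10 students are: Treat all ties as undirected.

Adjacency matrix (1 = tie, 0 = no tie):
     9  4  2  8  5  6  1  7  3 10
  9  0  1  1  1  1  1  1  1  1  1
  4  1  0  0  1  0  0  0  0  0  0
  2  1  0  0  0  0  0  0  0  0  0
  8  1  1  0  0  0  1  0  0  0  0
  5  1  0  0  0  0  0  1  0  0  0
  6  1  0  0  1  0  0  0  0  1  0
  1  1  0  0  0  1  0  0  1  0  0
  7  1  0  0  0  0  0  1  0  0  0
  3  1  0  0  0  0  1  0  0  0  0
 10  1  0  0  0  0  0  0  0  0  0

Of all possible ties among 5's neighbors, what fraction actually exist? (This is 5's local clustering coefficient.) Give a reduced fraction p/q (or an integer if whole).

5's neighbors: 1 and 9 (k = 2).
Possible neighbor pairs: C(2,2) = 1. Edges among them: 1–9 → e = 1.
Clustering(5) = 1/1.

1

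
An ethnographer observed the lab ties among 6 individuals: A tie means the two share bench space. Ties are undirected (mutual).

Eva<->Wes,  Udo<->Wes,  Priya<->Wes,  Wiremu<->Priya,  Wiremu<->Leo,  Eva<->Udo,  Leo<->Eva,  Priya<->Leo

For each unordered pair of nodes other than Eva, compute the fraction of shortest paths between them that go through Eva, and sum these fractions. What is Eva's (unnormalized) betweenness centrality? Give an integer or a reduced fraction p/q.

2

Pairs whose geodesics pass through Eva — Wiremu–Udo: 1/2; Leo–Udo: 1; Leo–Wes: 1/2.
All other pairs contribute 0.
Summing the contributions gives betweenness(Eva) = 2.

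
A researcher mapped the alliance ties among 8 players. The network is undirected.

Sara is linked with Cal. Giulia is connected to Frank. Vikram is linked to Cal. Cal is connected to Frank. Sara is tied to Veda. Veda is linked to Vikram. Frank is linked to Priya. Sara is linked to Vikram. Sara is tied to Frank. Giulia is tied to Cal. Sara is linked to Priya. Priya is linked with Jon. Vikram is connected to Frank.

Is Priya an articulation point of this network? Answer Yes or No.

Yes

Removing Priya leaves {Jon} with no path to {Cal, Frank, Giulia, Sara, Veda, and Vikram}, so the network splits into 2 components. Priya is a cut vertex.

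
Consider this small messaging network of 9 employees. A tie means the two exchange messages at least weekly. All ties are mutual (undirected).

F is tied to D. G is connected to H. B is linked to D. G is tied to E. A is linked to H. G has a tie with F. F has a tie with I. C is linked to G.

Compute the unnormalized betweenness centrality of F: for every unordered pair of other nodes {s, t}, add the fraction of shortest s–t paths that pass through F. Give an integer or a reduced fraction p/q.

17

Pairs whose geodesics pass through F — E–I: 1; E–B: 1; E–D: 1; C–I: 1; C–B: 1; C–D: 1; A–I: 1; A–B: 1; A–D: 1; I–B: 1; I–H: 1; I–D: 1; I–G: 1; B–H: 1 … (+3 more pairs).
All other pairs contribute 0.
Summing the contributions gives betweenness(F) = 17.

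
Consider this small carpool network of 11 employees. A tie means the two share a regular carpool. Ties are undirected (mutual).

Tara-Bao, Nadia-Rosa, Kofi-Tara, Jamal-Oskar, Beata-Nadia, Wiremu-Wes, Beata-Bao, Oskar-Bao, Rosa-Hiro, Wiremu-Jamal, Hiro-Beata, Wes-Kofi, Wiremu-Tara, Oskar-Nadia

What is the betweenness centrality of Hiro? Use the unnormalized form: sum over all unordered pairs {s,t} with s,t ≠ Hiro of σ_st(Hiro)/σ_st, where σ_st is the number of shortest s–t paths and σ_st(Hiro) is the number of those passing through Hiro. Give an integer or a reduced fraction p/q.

3/2

Pairs whose geodesics pass through Hiro — Beata–Rosa: 1/2; Bao–Rosa: 1/3; Tara–Rosa: 1/3; Kofi–Rosa: 1/3.
All other pairs contribute 0.
Summing the contributions gives betweenness(Hiro) = 3/2.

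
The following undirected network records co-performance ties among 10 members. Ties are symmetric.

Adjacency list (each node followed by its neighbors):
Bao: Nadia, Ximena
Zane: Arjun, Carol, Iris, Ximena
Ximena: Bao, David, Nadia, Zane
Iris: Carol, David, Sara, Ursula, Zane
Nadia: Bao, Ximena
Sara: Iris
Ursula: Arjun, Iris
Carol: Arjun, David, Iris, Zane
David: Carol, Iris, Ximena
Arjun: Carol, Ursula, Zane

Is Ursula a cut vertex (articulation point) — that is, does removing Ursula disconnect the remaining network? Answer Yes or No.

No

Even without Ursula, every remaining node can still reach every other (the residual graph is connected), so Ursula is not a cut vertex.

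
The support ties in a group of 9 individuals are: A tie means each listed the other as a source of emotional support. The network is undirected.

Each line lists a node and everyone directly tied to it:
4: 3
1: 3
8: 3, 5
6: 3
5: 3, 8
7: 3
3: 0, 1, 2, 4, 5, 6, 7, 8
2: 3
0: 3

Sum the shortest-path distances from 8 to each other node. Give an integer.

Distances from 8: 0:2, 1:2, 2:2, 3:1, 4:2, 5:1, 6:2, 7:2.
Sum = 2 + 2 + 2 + 1 + 2 + 1 + 2 + 2 = 14.

14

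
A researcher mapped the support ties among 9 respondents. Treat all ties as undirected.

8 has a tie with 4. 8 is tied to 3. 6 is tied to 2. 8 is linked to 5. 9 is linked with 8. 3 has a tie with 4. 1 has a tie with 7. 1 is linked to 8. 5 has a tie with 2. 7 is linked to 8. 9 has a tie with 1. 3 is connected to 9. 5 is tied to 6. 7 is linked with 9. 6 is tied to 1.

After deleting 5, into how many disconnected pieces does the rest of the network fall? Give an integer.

5's neighbors (2, 6, and 8) remain reachable from one another through other ties, so the rest of the network stays in one piece.

1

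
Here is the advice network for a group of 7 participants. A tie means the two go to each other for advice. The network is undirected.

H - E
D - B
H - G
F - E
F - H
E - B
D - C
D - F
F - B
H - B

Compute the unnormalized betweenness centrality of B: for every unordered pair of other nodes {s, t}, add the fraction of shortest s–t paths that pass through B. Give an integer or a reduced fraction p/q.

Pairs whose geodesics pass through B — D–G: 1/2; D–E: 1/2; D–H: 1/2; C–G: 1/2; C–E: 1/2; C–H: 1/2.
All other pairs contribute 0.
Summing the contributions gives betweenness(B) = 3.

3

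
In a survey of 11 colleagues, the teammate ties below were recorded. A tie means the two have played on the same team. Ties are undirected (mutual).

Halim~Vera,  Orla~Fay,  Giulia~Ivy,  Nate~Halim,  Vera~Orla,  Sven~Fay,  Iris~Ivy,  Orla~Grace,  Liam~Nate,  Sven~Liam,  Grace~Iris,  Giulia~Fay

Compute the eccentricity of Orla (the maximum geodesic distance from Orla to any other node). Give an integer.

3

Distances from Orla: Fay:1, Giulia:2, Grace:1, Halim:2, Iris:2, Ivy:3, Liam:3, Nate:3, Sven:2, Vera:1.
The largest is 3 (to Ivy, Liam, and Nate), so the eccentricity of Orla is 3.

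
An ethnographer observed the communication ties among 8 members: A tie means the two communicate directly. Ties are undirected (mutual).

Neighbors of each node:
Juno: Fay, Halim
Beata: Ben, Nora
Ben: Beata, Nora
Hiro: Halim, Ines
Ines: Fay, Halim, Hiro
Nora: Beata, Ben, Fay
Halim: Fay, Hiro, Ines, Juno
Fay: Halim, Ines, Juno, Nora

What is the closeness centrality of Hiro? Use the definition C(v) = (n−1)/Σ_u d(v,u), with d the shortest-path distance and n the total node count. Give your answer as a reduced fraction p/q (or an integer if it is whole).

7/17

Distances from Hiro: Beata:4, Ben:4, Fay:2, Halim:1, Ines:1, Juno:2, Nora:3. Sum = 17.
n = 8, so closeness = 7/17.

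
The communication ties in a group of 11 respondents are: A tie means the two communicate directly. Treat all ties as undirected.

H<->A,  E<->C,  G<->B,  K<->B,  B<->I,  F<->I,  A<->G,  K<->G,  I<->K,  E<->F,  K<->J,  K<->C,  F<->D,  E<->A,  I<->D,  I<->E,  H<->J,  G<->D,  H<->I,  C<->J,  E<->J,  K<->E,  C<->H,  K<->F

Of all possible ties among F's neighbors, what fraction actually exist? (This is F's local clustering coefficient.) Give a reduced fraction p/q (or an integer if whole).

F's neighbors: D, E, I, and K (k = 4).
Possible neighbor pairs: C(4,2) = 6. Edges among them: D–I, E–I, E–K, I–K → e = 4.
Clustering(F) = 4/6 = 2/3.

2/3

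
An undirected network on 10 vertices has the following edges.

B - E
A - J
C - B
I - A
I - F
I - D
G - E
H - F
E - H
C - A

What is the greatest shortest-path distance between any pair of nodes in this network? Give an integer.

Eccentricity of each node (its greatest distance to any other): A:4, B:4, C:3, D:5, E:4, F:3, G:5, H:4, I:4, J:5.
The maximum eccentricity is 5, realized for instance by the pair D–G via D – I – F – H – E – G. So the diameter is 5.

5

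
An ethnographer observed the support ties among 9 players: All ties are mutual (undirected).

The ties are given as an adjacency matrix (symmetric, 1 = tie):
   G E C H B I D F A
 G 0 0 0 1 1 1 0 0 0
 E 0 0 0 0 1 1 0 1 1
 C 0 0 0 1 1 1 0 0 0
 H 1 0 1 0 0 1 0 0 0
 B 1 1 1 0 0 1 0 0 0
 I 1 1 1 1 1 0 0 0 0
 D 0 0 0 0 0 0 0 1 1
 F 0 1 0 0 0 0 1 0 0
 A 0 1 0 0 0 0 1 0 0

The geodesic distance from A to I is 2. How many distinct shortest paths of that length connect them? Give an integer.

The shortest distance is 2, and the only length-2 path is A–E–I. So there is exactly 1 shortest path.

1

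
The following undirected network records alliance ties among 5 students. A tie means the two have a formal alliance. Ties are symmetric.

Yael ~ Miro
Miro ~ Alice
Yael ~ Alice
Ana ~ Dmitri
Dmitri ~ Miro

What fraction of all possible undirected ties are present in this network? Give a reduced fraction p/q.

There are 5 edges and 5 nodes, so the maximum possible is C(5,2) = 10.
Density = 5/10 = 1/2.

1/2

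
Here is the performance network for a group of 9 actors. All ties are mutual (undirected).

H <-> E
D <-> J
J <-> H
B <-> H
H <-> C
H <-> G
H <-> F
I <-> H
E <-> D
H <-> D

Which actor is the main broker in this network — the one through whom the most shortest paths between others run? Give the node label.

H

Unnormalized betweenness of each node: B:0, C:0, D:1/2, E:0, F:0, G:0, H:51/2, I:0, J:0.
H has the largest value, 51/2, making it the main broker — the node through which the most shortest paths run.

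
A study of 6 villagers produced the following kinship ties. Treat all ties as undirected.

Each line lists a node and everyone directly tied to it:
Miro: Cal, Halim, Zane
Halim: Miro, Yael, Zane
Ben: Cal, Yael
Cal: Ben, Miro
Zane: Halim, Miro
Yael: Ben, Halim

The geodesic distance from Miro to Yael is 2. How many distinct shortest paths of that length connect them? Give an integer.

1

The shortest distance is 2, and the only length-2 path is Miro–Halim–Yael. So there is exactly 1 shortest path.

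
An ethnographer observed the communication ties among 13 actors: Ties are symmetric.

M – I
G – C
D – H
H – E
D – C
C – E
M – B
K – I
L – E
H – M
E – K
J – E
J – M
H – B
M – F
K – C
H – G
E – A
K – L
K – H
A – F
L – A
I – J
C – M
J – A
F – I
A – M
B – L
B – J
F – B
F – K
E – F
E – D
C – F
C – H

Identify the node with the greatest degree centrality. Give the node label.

E

Degrees — A:5, B:5, C:7, D:3, E:8, F:7, G:2, H:7, I:4, J:5, K:6, L:4, M:7.
The maximum is 8, attained only by E.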